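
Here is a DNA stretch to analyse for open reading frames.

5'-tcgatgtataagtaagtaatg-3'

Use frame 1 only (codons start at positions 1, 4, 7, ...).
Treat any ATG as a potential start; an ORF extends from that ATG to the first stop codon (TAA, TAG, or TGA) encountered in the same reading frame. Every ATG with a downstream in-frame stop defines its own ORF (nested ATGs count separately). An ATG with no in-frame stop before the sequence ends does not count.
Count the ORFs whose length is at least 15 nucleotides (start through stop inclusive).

0

Frame 1: TCG ATG TAT AAG TAA GTA ATG — ATG at 4, stop TAA at 13 → 12 nt.
No ORF reaches 15 nucleotides. Count = 0.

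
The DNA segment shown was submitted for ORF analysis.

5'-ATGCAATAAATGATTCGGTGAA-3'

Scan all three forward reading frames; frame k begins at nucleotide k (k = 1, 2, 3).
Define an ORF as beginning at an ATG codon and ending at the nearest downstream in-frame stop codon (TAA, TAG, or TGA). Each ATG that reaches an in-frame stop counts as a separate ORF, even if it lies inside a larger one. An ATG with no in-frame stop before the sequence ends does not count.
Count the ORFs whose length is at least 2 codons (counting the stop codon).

Frame 1: ATG CAA TAA ATG ATT CGG TGA — ATG at 1, stop TAA at 7 → 9 nt; ATG at 10, stop TGA at 19 → 12 nt.
Frame 2: TGC AAT AAA TGA TTC GGT GAA — no ATG→stop ORF.
Frame 3: GCA ATA AAT GAT TCG GTG — no ATG→stop ORF.
ORFs ≥ 2 codons: frame 1 1–9 (3 codons), frame 1 10–21 (4 codons). Count = 2.

2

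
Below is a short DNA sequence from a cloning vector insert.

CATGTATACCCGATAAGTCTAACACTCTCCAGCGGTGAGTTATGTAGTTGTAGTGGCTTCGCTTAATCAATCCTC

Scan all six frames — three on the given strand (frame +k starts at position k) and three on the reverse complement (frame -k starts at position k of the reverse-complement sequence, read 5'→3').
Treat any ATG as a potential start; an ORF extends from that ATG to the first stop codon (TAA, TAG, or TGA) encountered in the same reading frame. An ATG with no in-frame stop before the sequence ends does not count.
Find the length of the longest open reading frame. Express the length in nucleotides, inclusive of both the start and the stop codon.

15

Reverse complement (5'→3'): GAGGATTGATTAAGCGAAGCCACTACAACTACATAACTCACCGCTGGAGAGTGTTAGACTTATCGGGTATACATG
Frame +1: CAT GTA TAC CCG ATA AGT CTA ACA CTC TCC AGC GGT GAG TTA TGT AGT TGT AGT GGC TTC GCT TAA TCA ATC CTC — no ATG→stop ORF.
Frame +2: ATG TAT ACC CGA TAA GTC TAA CAC TCT CCA GCG GTG AGT TAT GTA GTT GTA GTG GCT TCG CTT AAT CAA TCC — ATG at 2, stop TAA at 14 → 15 nt.
Frame +3: TGT ATA CCC GAT AAG TCT AAC ACT CTC CAG CGG TGA GTT ATG TAG TTG TAG TGG CTT CGC TTA ATC AAT CCT — ATG at 42, stop TAG at 45 → 6 nt.
Frame -1: GAG GAT TGA TTA AGC GAA GCC ACT ACA ACT ACA TAA CTC ACC GCT GGA GAG TGT TAG ACT TAT CGG GTA TAC ATG — no ATG→stop ORF.
Frame -2: AGG ATT GAT TAA GCG AAG CCA CTA CAA CTA CAT AAC TCA CCG CTG GAG AGT GTT AGA CTT ATC GGG TAT ACA — no ATG→stop ORF.
Frame -3: GGA TTG ATT AAG CGA AGC CAC TAC AAC TAC ATA ACT CAC CGC TGG AGA GTG TTA GAC TTA TCG GGT ATA CAT — no ATG→stop ORF.
Longest: frame +2, positions 2–16, 15 nt = 5 codons = 4 aa. → 15 nucleotides.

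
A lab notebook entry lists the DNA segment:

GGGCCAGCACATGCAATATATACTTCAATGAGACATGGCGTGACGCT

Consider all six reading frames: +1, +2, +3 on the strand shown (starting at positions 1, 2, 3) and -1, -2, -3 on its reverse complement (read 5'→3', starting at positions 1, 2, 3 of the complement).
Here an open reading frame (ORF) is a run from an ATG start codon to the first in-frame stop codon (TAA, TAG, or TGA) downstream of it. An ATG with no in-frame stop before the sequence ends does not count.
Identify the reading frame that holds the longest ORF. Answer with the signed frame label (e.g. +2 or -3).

Reverse complement (5'→3'): AGCGTCACGCCATGTCTCATTGAAGTATATATTGCATGTGCTGGCCC
Frame +1: GGG CCA GCA CAT GCA ATA TAT ACT TCA ATG AGA CAT GGC GTG ACG — no ATG→stop ORF.
Frame +2: GGC CAG CAC ATG CAA TAT ATA CTT CAA TGA GAC ATG GCG TGA CGC — ATG at 11, stop TGA at 29 → 21 nt; ATG at 35, stop TGA at 41 → 9 nt.
Frame +3: GCC AGC ACA TGC AAT ATA TAC TTC AAT GAG ACA TGG CGT GAC GCT — no ATG→stop ORF.
Frame -1: AGC GTC ACG CCA TGT CTC ATT GAA GTA TAT ATT GCA TGT GCT GGC — no ATG→stop ORF.
Frame -2: GCG TCA CGC CAT GTC TCA TTG AAG TAT ATA TTG CAT GTG CTG GCC — no ATG→stop ORF.
Frame -3: CGT CAC GCC ATG TCT CAT TGA AGT ATA TAT TGC ATG TGC TGG CCC — ATG at 12, stop TGA at 21 → 12 nt.
Longest ORF is 21 nt in frame +2 (positions 11–31).

+2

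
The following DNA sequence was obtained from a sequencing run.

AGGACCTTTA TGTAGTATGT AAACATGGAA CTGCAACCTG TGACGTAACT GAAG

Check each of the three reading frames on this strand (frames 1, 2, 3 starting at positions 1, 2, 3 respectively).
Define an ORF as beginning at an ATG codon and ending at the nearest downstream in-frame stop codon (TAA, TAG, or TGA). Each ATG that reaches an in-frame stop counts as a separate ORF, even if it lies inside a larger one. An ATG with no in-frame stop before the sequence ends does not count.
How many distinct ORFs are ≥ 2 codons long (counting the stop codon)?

Frame 1: AGG ACC TTT ATG TAG TAT GTA AAC ATG GAA CTG CAA CCT GTG ACG TAA CTG AAG — ATG at 10, stop TAG at 13 → 6 nt; ATG at 25, stop TAA at 46 → 24 nt.
Frame 2: GGA CCT TTA TGT AGT ATG TAA ACA TGG AAC TGC AAC CTG TGA CGT AAC TGA — ATG at 17, stop TAA at 20 → 6 nt.
Frame 3: GAC CTT TAT GTA GTA TGT AAA CAT GGA ACT GCA ACC TGT GAC GTA ACT GAA — no ATG→stop ORF.
ORFs ≥ 2 codons: frame 1 10–15 (2 codons), frame 1 25–48 (8 codons), frame 2 17–22 (2 codons). Count = 3.

3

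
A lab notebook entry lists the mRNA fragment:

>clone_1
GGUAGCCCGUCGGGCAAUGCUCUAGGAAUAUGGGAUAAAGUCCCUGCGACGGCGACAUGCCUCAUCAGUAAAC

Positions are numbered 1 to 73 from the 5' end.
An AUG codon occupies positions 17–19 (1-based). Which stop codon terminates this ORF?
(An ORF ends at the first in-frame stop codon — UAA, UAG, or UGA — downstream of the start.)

Codons from position 17: AUG (17–19), CUC (20–22), UAG (23–25).
The first in-frame stop codon is UAG.

UAG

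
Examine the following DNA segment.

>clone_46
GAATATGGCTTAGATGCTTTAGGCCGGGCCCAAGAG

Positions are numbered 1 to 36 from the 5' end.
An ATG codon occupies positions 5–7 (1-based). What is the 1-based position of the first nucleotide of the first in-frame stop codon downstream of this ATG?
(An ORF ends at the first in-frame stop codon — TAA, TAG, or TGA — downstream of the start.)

Codons from position 5: ATG (5–7), GCT (8–10), TAG (11–13).
TAG is a stop codon; it begins at position 11.

11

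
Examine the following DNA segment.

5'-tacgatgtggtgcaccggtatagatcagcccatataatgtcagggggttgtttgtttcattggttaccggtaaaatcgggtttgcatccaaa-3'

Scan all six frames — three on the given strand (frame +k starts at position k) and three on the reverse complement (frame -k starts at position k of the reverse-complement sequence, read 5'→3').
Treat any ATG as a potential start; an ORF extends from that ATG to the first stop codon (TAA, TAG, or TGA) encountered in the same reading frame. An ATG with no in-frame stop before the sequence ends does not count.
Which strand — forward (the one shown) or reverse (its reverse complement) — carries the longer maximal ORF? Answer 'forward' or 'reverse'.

Reverse complement (5'→3'): TTTGGATGCAAACCCGATTTTACCGGTAACCAATGAAACAAACAACCCCCTGACATTATATGGGCTGATCTATACCGGTGCACCACATCGTA
Frame +1: TAC GAT GTG GTG CAC CGG TAT AGA TCA GCC CAT ATA ATG TCA GGG GGT TGT TTG TTT CAT TGG TTA CCG GTA AAA TCG GGT TTG CAT CCA — no ATG→stop ORF.
Frame +2: ACG ATG TGG TGC ACC GGT ATA GAT CAG CCC ATA TAA TGT CAG GGG GTT GTT TGT TTC ATT GGT TAC CGG TAA AAT CGG GTT TGC ATC CAA — ATG at 5, stop TAA at 35 → 33 nt.
Frame +3: CGA TGT GGT GCA CCG GTA TAG ATC AGC CCA TAT AAT GTC AGG GGG TTG TTT GTT TCA TTG GTT ACC GGT AAA ATC GGG TTT GCA TCC AAA — no ATG→stop ORF.
Frame -1: TTT GGA TGC AAA CCC GAT TTT ACC GGT AAC CAA TGA AAC AAA CAA CCC CCT GAC ATT ATA TGG GCT GAT CTA TAC CGG TGC ACC ACA TCG — no ATG→stop ORF.
Frame -2: TTG GAT GCA AAC CCG ATT TTA CCG GTA ACC AAT GAA ACA AAC AAC CCC CTG ACA TTA TAT GGG CTG ATC TAT ACC GGT GCA CCA CAT CGT — no ATG→stop ORF.
Frame -3: TGG ATG CAA ACC CGA TTT TAC CGG TAA CCA ATG AAA CAA ACA ACC CCC TGA CAT TAT ATG GGC TGA TCT ATA CCG GTG CAC CAC ATC GTA — ATG at 6, stop TAA at 27 → 24 nt; ATG at 33, stop TGA at 51 → 21 nt; ATG at 60, stop TGA at 66 → 9 nt.
Forward-strand max 33 nt; reverse-strand max 24 nt. The forward strand has the longer ORF.

forward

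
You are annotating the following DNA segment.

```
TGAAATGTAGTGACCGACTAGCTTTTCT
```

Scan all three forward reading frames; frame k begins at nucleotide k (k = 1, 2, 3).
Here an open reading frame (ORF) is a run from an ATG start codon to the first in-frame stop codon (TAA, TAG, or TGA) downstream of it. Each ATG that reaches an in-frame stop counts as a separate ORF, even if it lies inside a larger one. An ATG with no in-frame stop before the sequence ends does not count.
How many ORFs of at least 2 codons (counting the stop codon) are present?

1

Frame 1: TGA AAT GTA GTG ACC GAC TAG CTT TTC — no ATG→stop ORF.
Frame 2: GAA ATG TAG TGA CCG ACT AGC TTT TCT — ATG at 5, stop TAG at 8 → 6 nt.
Frame 3: AAA TGT AGT GAC CGA CTA GCT TTT — no ATG→stop ORF.
ORFs ≥ 2 codons: frame 2 5–10 (2 codons). Count = 1.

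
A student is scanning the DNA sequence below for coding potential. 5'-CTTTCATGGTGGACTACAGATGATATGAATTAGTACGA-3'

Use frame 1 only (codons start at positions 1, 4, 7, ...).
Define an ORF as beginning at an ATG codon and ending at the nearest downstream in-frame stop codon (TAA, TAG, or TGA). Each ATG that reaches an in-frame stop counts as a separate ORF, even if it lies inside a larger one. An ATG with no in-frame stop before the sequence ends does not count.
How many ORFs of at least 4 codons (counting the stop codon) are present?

Frame 1: CTT TCA TGG TGG ACT ACA GAT GAT ATG AAT TAG TAC — ATG at 25, stop TAG at 31 → 9 nt.
No ORF reaches 4 codons. Count = 0.

0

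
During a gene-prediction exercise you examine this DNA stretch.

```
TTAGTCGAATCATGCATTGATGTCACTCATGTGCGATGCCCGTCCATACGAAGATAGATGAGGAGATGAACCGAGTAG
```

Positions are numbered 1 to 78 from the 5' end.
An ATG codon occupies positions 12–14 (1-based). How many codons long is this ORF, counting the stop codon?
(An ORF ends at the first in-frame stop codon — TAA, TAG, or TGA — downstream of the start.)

3

Codons from position 12: ATG (12–14), CAT (15–17), TGA (18–20).
TGA is the first in-frame stop; that's 3 codons including the stop.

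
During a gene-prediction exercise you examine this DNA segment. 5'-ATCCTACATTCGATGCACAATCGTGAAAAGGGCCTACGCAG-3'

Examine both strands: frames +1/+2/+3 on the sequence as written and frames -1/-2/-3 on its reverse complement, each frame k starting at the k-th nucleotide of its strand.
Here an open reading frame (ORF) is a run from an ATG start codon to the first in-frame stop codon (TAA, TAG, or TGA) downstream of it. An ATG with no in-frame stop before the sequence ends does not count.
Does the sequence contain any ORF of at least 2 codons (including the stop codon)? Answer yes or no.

yes

Reverse complement (5'→3'): CTGCGTAGGCCCTTTTCACGATTGTGCATCGAATGTAGGAT
Frame +1: ATC CTA CAT TCG ATG CAC AAT CGT GAA AAG GGC CTA CGC — no ATG→stop ORF.
Frame +2: TCC TAC ATT CGA TGC ACA ATC GTG AAA AGG GCC TAC GCA — no ATG→stop ORF.
Frame +3: CCT ACA TTC GAT GCA CAA TCG TGA AAA GGG CCT ACG CAG — no ATG→stop ORF.
Frame -1: CTG CGT AGG CCC TTT TCA CGA TTG TGC ATC GAA TGT AGG — no ATG→stop ORF.
Frame -2: TGC GTA GGC CCT TTT CAC GAT TGT GCA TCG AAT GTA GGA — no ATG→stop ORF.
Frame -3: GCG TAG GCC CTT TTC ACG ATT GTG CAT CGA ATG TAG GAT — ATG at 33, stop TAG at 36 → 6 nt.
Frame -3 has an ORF of 2 codons (positions 33–38) ≥ 2, so yes.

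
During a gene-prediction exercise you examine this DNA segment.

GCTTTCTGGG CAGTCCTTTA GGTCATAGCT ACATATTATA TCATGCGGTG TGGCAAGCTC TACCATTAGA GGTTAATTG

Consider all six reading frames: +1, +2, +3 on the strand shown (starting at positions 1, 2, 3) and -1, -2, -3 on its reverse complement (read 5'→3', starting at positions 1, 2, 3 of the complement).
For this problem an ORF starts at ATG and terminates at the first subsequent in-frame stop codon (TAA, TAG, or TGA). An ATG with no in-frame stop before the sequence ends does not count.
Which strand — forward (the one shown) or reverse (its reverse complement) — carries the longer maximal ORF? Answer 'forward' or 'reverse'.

Reverse complement (5'→3'): CAATTAACCTCTAATGGTAGAGCTTGCCACACCGCATGATATAATATGTAGCTATGACCTAAAGGACTGCCCAGAAAGC
Frame +1: GCT TTC TGG GCA GTC CTT TAG GTC ATA GCT ACA TAT TAT ATC ATG CGG TGT GGC AAG CTC TAC CAT TAG AGG TTA ATT — ATG at 43, stop TAG at 67 → 27 nt.
Frame +2: CTT TCT GGG CAG TCC TTT AGG TCA TAG CTA CAT ATT ATA TCA TGC GGT GTG GCA AGC TCT ACC ATT AGA GGT TAA TTG — no ATG→stop ORF.
Frame +3: TTT CTG GGC AGT CCT TTA GGT CAT AGC TAC ATA TTA TAT CAT GCG GTG TGG CAA GCT CTA CCA TTA GAG GTT AAT — no ATG→stop ORF.
Frame -1: CAA TTA ACC TCT AAT GGT AGA GCT TGC CAC ACC GCA TGA TAT AAT ATG TAG CTA TGA CCT AAA GGA CTG CCC AGA AAG — ATG at 46, stop TAG at 49 → 6 nt.
Frame -2: AAT TAA CCT CTA ATG GTA GAG CTT GCC ACA CCG CAT GAT ATA ATA TGT AGC TAT GAC CTA AAG GAC TGC CCA GAA AGC — no ATG→stop ORF.
Frame -3: ATT AAC CTC TAA TGG TAG AGC TTG CCA CAC CGC ATG ATA TAA TAT GTA GCT ATG ACC TAA AGG ACT GCC CAG AAA — ATG at 36, stop TAA at 42 → 9 nt; ATG at 54, stop TAA at 60 → 9 nt.
Forward-strand max 27 nt; reverse-strand max 9 nt. The forward strand has the longer ORF.

forward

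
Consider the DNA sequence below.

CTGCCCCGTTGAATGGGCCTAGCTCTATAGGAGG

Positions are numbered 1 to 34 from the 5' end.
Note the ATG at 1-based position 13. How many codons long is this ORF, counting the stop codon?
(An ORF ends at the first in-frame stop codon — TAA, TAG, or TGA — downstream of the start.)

6

Codons from position 13: ATG (13–15), GGC (16–18), CTA (19–21), GCT (22–24), CTA (25–27), TAG (28–30).
TAG is the first in-frame stop; that's 6 codons including the stop.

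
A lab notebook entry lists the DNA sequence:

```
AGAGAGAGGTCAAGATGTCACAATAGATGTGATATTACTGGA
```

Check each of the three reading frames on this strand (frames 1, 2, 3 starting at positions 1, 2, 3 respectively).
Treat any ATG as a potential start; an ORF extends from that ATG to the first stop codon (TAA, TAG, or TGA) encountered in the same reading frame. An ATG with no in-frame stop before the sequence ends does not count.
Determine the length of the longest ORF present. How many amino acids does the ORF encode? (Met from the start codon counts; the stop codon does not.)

3

Frame 1: AGA GAG AGG TCA AGA TGT CAC AAT AGA TGT GAT ATT ACT GGA — no ATG→stop ORF.
Frame 2: GAG AGA GGT CAA GAT GTC ACA ATA GAT GTG ATA TTA CTG — no ATG→stop ORF.
Frame 3: AGA GAG GTC AAG ATG TCA CAA TAG ATG TGA TAT TAC TGG — ATG at 15, stop TAG at 24 → 12 nt; ATG at 27, stop TGA at 30 → 6 nt.
Longest: frame 3, positions 15–26, 12 nt = 4 codons = 3 aa. → 3 amino acids.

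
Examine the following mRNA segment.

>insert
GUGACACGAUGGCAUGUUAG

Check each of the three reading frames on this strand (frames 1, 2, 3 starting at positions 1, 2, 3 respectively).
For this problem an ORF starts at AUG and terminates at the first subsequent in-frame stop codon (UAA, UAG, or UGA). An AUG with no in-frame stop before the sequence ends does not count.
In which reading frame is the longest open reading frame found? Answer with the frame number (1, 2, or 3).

3

Frame 1: GUG ACA CGA UGG CAU GUU — no AUG→stop ORF.
Frame 2: UGA CAC GAU GGC AUG UUA — no AUG→stop ORF.
Frame 3: GAC ACG AUG GCA UGU UAG — AUG at 9, stop UAG at 18 → 12 nt.
Longest ORF is 12 nt in frame 3 (positions 9–20).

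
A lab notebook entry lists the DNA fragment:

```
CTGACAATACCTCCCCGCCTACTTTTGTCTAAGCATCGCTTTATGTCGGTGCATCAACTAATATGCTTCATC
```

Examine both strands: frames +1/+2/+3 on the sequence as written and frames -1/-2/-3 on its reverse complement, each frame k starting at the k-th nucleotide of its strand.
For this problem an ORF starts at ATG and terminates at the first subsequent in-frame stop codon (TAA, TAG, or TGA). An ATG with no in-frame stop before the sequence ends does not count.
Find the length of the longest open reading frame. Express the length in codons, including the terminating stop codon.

Reverse complement (5'→3'): GATGAAGCATATTAGTTGATGCACCGACATAAAGCGATGCTTAGACAAAAGTAGGCGGGGAGGTATTGTCAG
Frame +1: CTG ACA ATA CCT CCC CGC CTA CTT TTG TCT AAG CAT CGC TTT ATG TCG GTG CAT CAA CTA ATA TGC TTC ATC — no ATG→stop ORF.
Frame +2: TGA CAA TAC CTC CCC GCC TAC TTT TGT CTA AGC ATC GCT TTA TGT CGG TGC ATC AAC TAA TAT GCT TCA — no ATG→stop ORF.
Frame +3: GAC AAT ACC TCC CCG CCT ACT TTT GTC TAA GCA TCG CTT TAT GTC GGT GCA TCA ACT AAT ATG CTT CAT — no ATG→stop ORF.
Frame -1: GAT GAA GCA TAT TAG TTG ATG CAC CGA CAT AAA GCG ATG CTT AGA CAA AAG TAG GCG GGG AGG TAT TGT CAG — ATG at 19, stop TAG at 52 → 36 nt; ATG at 37, stop TAG at 52 → 18 nt.
Frame -2: ATG AAG CAT ATT AGT TGA TGC ACC GAC ATA AAG CGA TGC TTA GAC AAA AGT AGG CGG GGA GGT ATT GTC — ATG at 2, stop TGA at 17 → 18 nt.
Frame -3: TGA AGC ATA TTA GTT GAT GCA CCG ACA TAA AGC GAT GCT TAG ACA AAA GTA GGC GGG GAG GTA TTG TCA — no ATG→stop ORF.
Longest: frame -1, positions 19–54, 36 nt = 12 codons = 11 aa. → 12 codons.

12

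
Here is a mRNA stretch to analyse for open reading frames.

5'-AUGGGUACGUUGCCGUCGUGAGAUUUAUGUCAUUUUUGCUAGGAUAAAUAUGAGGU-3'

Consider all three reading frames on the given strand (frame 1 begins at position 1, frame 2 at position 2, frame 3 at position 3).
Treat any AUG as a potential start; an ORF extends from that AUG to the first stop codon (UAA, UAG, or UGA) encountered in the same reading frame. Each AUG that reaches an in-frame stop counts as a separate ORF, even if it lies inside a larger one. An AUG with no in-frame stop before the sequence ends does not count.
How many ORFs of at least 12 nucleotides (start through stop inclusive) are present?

Frame 1: AUG GGU ACG UUG CCG UCG UGA GAU UUA UGU CAU UUU UGC UAG GAU AAA UAU GAG — AUG at 1, stop UGA at 19 → 21 nt.
Frame 2: UGG GUA CGU UGC CGU CGU GAG AUU UAU GUC AUU UUU GCU AGG AUA AAU AUG AGG — no AUG→stop ORF.
Frame 3: GGG UAC GUU GCC GUC GUG AGA UUU AUG UCA UUU UUG CUA GGA UAA AUA UGA GGU — AUG at 27, stop UAA at 45 → 21 nt.
ORFs ≥ 12 nucleotides: frame 1 1–21 (21 nucleotides), frame 3 27–47 (21 nucleotides). Count = 2.

2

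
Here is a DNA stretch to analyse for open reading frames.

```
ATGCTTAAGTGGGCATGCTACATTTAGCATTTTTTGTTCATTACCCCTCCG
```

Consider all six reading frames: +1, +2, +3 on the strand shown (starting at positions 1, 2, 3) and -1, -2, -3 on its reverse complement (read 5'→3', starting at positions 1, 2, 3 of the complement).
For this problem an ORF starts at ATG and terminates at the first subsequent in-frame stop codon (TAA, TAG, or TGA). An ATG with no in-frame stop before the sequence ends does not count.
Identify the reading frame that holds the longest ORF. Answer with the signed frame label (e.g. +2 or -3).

Reverse complement (5'→3'): CGGAGGGGTAATGAACAAAAAATGCTAAATGTAGCATGCCCACTTAAGCAT
Frame +1: ATG CTT AAG TGG GCA TGC TAC ATT TAG CAT TTT TTG TTC ATT ACC CCT CCG — ATG at 1, stop TAG at 25 → 27 nt.
Frame +2: TGC TTA AGT GGG CAT GCT ACA TTT AGC ATT TTT TGT TCA TTA CCC CTC — no ATG→stop ORF.
Frame +3: GCT TAA GTG GGC ATG CTA CAT TTA GCA TTT TTT GTT CAT TAC CCC TCC — no ATG→stop ORF.
Frame -1: CGG AGG GGT AAT GAA CAA AAA ATG CTA AAT GTA GCA TGC CCA CTT AAG CAT — no ATG→stop ORF.
Frame -2: GGA GGG GTA ATG AAC AAA AAA TGC TAA ATG TAG CAT GCC CAC TTA AGC — ATG at 11, stop TAA at 26 → 18 nt; ATG at 29, stop TAG at 32 → 6 nt.
Frame -3: GAG GGG TAA TGA ACA AAA AAT GCT AAA TGT AGC ATG CCC ACT TAA GCA — ATG at 36, stop TAA at 45 → 12 nt.
Longest ORF is 27 nt in frame +1 (positions 1–27).

+1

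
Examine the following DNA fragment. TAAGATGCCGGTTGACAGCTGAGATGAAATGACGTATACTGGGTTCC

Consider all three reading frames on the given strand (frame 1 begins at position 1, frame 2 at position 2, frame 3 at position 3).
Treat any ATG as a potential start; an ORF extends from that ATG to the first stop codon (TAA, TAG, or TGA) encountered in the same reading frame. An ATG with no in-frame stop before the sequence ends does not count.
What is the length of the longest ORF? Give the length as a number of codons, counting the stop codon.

Frame 1: TAA GAT GCC GGT TGA CAG CTG AGA TGA AAT GAC GTA TAC TGG GTT — no ATG→stop ORF.
Frame 2: AAG ATG CCG GTT GAC AGC TGA GAT GAA ATG ACG TAT ACT GGG TTC — ATG at 5, stop TGA at 20 → 18 nt.
Frame 3: AGA TGC CGG TTG ACA GCT GAG ATG AAA TGA CGT ATA CTG GGT TCC — ATG at 24, stop TGA at 30 → 9 nt.
Longest: frame 2, positions 5–22, 18 nt = 6 codons = 5 aa. → 6 codons.

6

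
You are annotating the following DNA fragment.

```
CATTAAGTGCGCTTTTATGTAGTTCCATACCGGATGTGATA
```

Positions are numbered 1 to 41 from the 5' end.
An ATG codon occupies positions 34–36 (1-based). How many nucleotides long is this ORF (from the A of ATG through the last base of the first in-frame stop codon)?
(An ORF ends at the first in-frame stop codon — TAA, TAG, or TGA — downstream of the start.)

Codons from position 34: ATG (34–36), TGA (37–39).
TGA is the first in-frame stop; ORF spans 34–39, 6 nucleotides.

6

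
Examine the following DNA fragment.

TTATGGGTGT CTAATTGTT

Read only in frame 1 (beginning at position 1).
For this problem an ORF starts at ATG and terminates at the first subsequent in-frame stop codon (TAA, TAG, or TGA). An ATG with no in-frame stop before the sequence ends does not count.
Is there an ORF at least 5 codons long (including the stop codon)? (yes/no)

no

Frame 1: TTA TGG GTG TCT AAT TGT — no ATG→stop ORF.
Largest ORF found is 0 codons < 5, so no.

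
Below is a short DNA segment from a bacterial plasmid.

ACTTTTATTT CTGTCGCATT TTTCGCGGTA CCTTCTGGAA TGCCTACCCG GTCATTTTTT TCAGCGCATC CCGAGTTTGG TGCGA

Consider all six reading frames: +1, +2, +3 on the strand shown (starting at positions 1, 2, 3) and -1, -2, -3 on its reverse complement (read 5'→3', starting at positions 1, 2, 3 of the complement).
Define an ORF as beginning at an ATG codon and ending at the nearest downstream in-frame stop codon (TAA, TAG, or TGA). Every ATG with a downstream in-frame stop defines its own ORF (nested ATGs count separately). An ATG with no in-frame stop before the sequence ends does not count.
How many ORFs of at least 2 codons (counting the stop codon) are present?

3

Reverse complement (5'→3'): TCGCACCAAACTCGGGATGCGCTGAAAAAAATGACCGGGTAGGCATTCCAGAAGGTACCGCGAAAAATGCGACAGAAATAAAAGT
Frame +1: ACT TTT ATT TCT GTC GCA TTT TTC GCG GTA CCT TCT GGA ATG CCT ACC CGG TCA TTT TTT TCA GCG CAT CCC GAG TTT GGT GCG — no ATG→stop ORF.
Frame +2: CTT TTA TTT CTG TCG CAT TTT TCG CGG TAC CTT CTG GAA TGC CTA CCC GGT CAT TTT TTT CAG CGC ATC CCG AGT TTG GTG CGA — no ATG→stop ORF.
Frame +3: TTT TAT TTC TGT CGC ATT TTT CGC GGT ACC TTC TGG AAT GCC TAC CCG GTC ATT TTT TTC AGC GCA TCC CGA GTT TGG TGC — no ATG→stop ORF.
Frame -1: TCG CAC CAA ACT CGG GAT GCG CTG AAA AAA ATG ACC GGG TAG GCA TTC CAG AAG GTA CCG CGA AAA ATG CGA CAG AAA TAA AAG — ATG at 31, stop TAG at 40 → 12 nt; ATG at 67, stop TAA at 79 → 15 nt.
Frame -2: CGC ACC AAA CTC GGG ATG CGC TGA AAA AAA TGA CCG GGT AGG CAT TCC AGA AGG TAC CGC GAA AAA TGC GAC AGA AAT AAA AGT — ATG at 17, stop TGA at 23 → 9 nt.
Frame -3: GCA CCA AAC TCG GGA TGC GCT GAA AAA AAT GAC CGG GTA GGC ATT CCA GAA GGT ACC GCG AAA AAT GCG ACA GAA ATA AAA — no ATG→stop ORF.
ORFs ≥ 2 codons: frame -1 31–42 (4 codons), frame -1 67–81 (5 codons), frame -2 17–25 (3 codons). Count = 3.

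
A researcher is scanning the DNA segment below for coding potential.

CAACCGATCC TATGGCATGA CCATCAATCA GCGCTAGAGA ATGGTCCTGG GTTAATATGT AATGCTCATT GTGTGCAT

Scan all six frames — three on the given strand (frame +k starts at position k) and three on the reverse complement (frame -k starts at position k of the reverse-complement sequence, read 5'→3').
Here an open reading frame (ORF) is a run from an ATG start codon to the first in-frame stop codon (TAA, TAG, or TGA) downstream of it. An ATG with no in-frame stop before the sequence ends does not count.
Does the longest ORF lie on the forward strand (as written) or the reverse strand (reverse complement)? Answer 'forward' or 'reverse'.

Reverse complement (5'→3'): ATGCACACAATGAGCATTACATATTAACCCAGGACCATTCTCTAGCGCTGATTGATGGTCATGCCATAGGATCGGTTG
Frame +1: CAA CCG ATC CTA TGG CAT GAC CAT CAA TCA GCG CTA GAG AAT GGT CCT GGG TTA ATA TGT AAT GCT CAT TGT GTG CAT — no ATG→stop ORF.
Frame +2: AAC CGA TCC TAT GGC ATG ACC ATC AAT CAG CGC TAG AGA ATG GTC CTG GGT TAA TAT GTA ATG CTC ATT GTG TGC — ATG at 17, stop TAG at 35 → 21 nt; ATG at 41, stop TAA at 53 → 15 nt.
Frame +3: ACC GAT CCT ATG GCA TGA CCA TCA ATC AGC GCT AGA GAA TGG TCC TGG GTT AAT ATG TAA TGC TCA TTG TGT GCA — ATG at 12, stop TGA at 18 → 9 nt; ATG at 57, stop TAA at 60 → 6 nt.
Frame -1: ATG CAC ACA ATG AGC ATT ACA TAT TAA CCC AGG ACC ATT CTC TAG CGC TGA TTG ATG GTC ATG CCA TAG GAT CGG TTG — ATG at 1, stop TAA at 25 → 27 nt; ATG at 10, stop TAA at 25 → 18 nt; ATG at 55, stop TAG at 67 → 15 nt; ATG at 61, stop TAG at 67 → 9 nt.
Frame -2: TGC ACA CAA TGA GCA TTA CAT ATT AAC CCA GGA CCA TTC TCT AGC GCT GAT TGA TGG TCA TGC CAT AGG ATC GGT — no ATG→stop ORF.
Frame -3: GCA CAC AAT GAG CAT TAC ATA TTA ACC CAG GAC CAT TCT CTA GCG CTG ATT GAT GGT CAT GCC ATA GGA TCG GTT — no ATG→stop ORF.
Forward-strand max 21 nt; reverse-strand max 27 nt. The reverse strand has the longer ORF.

reverse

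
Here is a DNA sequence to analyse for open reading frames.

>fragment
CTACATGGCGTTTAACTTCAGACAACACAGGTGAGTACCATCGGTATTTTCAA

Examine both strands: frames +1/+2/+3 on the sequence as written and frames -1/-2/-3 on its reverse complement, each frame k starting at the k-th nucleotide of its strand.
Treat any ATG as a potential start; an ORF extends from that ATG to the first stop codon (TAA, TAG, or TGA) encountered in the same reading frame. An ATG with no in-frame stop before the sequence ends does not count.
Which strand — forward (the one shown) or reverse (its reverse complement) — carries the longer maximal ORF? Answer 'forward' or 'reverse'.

forward

Reverse complement (5'→3'): TTGAAAATACCGATGGTACTCACCTGTGTTGTCTGAAGTTAAACGCCATGTAG
Frame +1: CTA CAT GGC GTT TAA CTT CAG ACA ACA CAG GTG AGT ACC ATC GGT ATT TTC — no ATG→stop ORF.
Frame +2: TAC ATG GCG TTT AAC TTC AGA CAA CAC AGG TGA GTA CCA TCG GTA TTT TCA — ATG at 5, stop TGA at 32 → 30 nt.
Frame +3: ACA TGG CGT TTA ACT TCA GAC AAC ACA GGT GAG TAC CAT CGG TAT TTT CAA — no ATG→stop ORF.
Frame -1: TTG AAA ATA CCG ATG GTA CTC ACC TGT GTT GTC TGA AGT TAA ACG CCA TGT — ATG at 13, stop TGA at 34 → 24 nt.
Frame -2: TGA AAA TAC CGA TGG TAC TCA CCT GTG TTG TCT GAA GTT AAA CGC CAT GTA — no ATG→stop ORF.
Frame -3: GAA AAT ACC GAT GGT ACT CAC CTG TGT TGT CTG AAG TTA AAC GCC ATG TAG — ATG at 48, stop TAG at 51 → 6 nt.
Forward-strand max 30 nt; reverse-strand max 24 nt. The forward strand has the longer ORF.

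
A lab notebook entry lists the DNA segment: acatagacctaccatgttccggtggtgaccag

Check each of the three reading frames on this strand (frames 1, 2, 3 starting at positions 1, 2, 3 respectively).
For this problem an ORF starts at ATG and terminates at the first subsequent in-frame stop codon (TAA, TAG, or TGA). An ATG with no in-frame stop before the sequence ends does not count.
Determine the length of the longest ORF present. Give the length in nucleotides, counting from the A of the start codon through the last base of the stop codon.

Frame 1: ACA TAG ACC TAC CAT GTT CCG GTG GTG ACC — no ATG→stop ORF.
Frame 2: CAT AGA CCT ACC ATG TTC CGG TGG TGA CCA — ATG at 14, stop TGA at 26 → 15 nt.
Frame 3: ATA GAC CTA CCA TGT TCC GGT GGT GAC CAG — no ATG→stop ORF.
Longest: frame 2, positions 14–28, 15 nt = 5 codons = 4 aa. → 15 nucleotides.

15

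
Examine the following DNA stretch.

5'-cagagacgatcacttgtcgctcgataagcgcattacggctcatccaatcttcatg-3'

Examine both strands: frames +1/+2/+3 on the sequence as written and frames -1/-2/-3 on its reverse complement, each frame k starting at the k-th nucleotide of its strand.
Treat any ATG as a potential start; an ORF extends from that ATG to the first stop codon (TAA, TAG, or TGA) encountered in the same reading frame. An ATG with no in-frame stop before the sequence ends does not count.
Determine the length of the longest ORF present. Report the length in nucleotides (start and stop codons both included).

24

Reverse complement (5'→3'): CATGAAGATTGGATGAGCCGTAATGCGCTTATCGAGCGACAAGTGATCGTCTCTG
Frame +1: CAG AGA CGA TCA CTT GTC GCT CGA TAA GCG CAT TAC GGC TCA TCC AAT CTT CAT — no ATG→stop ORF.
Frame +2: AGA GAC GAT CAC TTG TCG CTC GAT AAG CGC ATT ACG GCT CAT CCA ATC TTC ATG — no ATG→stop ORF.
Frame +3: GAG ACG ATC ACT TGT CGC TCG ATA AGC GCA TTA CGG CTC ATC CAA TCT TCA — no ATG→stop ORF.
Frame -1: CAT GAA GAT TGG ATG AGC CGT AAT GCG CTT ATC GAG CGA CAA GTG ATC GTC TCT — no ATG→stop ORF.
Frame -2: ATG AAG ATT GGA TGA GCC GTA ATG CGC TTA TCG AGC GAC AAG TGA TCG TCT CTG — ATG at 2, stop TGA at 14 → 15 nt; ATG at 23, stop TGA at 44 → 24 nt.
Frame -3: TGA AGA TTG GAT GAG CCG TAA TGC GCT TAT CGA GCG ACA AGT GAT CGT CTC — no ATG→stop ORF.
Longest: frame -2, positions 23–46, 24 nt = 8 codons = 7 aa. → 24 nucleotides.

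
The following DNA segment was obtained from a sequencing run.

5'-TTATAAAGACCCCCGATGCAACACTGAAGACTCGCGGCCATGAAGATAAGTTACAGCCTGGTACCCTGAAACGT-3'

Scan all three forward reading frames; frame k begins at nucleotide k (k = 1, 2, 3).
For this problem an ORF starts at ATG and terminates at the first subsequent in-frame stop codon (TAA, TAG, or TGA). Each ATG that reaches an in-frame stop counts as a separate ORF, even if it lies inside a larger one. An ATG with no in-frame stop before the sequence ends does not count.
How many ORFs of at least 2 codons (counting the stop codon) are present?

2

Frame 1: TTA TAA AGA CCC CCG ATG CAA CAC TGA AGA CTC GCG GCC ATG AAG ATA AGT TAC AGC CTG GTA CCC TGA AAC — ATG at 16, stop TGA at 25 → 12 nt; ATG at 40, stop TGA at 67 → 30 nt.
Frame 2: TAT AAA GAC CCC CGA TGC AAC ACT GAA GAC TCG CGG CCA TGA AGA TAA GTT ACA GCC TGG TAC CCT GAA ACG — no ATG→stop ORF.
Frame 3: ATA AAG ACC CCC GAT GCA ACA CTG AAG ACT CGC GGC CAT GAA GAT AAG TTA CAG CCT GGT ACC CTG AAA CGT — no ATG→stop ORF.
ORFs ≥ 2 codons: frame 1 16–27 (4 codons), frame 1 40–69 (10 codons). Count = 2.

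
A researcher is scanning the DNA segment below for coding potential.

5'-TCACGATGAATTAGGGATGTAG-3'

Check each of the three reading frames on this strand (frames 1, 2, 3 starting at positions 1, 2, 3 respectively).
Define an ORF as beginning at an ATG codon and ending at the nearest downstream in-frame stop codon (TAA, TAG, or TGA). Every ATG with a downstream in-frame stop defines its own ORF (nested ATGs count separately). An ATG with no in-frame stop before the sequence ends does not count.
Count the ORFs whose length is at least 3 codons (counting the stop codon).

Frame 1: TCA CGA TGA ATT AGG GAT GTA — no ATG→stop ORF.
Frame 2: CAC GAT GAA TTA GGG ATG TAG — ATG at 17, stop TAG at 20 → 6 nt.
Frame 3: ACG ATG AAT TAG GGA TGT — ATG at 6, stop TAG at 12 → 9 nt.
ORFs ≥ 3 codons: frame 3 6–14 (3 codons). Count = 1.

1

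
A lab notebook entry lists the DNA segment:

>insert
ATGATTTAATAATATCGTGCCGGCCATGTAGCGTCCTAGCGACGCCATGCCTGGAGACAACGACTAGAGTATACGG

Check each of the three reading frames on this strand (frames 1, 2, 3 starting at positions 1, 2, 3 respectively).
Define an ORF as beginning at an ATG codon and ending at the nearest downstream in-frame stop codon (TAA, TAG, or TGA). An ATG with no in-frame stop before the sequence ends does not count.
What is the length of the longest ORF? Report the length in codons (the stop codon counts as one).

7

Frame 1: ATG ATT TAA TAA TAT CGT GCC GGC CAT GTA GCG TCC TAG CGA CGC CAT GCC TGG AGA CAA CGA CTA GAG TAT ACG — ATG at 1, stop TAA at 7 → 9 nt.
Frame 2: TGA TTT AAT AAT ATC GTG CCG GCC ATG TAG CGT CCT AGC GAC GCC ATG CCT GGA GAC AAC GAC TAG AGT ATA CGG — ATG at 26, stop TAG at 29 → 6 nt; ATG at 47, stop TAG at 65 → 21 nt.
Frame 3: GAT TTA ATA ATA TCG TGC CGG CCA TGT AGC GTC CTA GCG ACG CCA TGC CTG GAG ACA ACG ACT AGA GTA TAC — no ATG→stop ORF.
Longest: frame 2, positions 47–67, 21 nt = 7 codons = 6 aa. → 7 codons.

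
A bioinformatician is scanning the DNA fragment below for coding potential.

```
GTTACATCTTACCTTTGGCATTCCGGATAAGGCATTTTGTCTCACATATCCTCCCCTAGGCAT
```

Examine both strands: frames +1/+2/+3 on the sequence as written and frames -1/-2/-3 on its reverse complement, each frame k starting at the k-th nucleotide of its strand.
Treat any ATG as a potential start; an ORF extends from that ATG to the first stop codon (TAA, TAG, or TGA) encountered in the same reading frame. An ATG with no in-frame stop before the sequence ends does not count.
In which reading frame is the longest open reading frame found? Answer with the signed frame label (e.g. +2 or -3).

Reverse complement (5'→3'): ATGCCTAGGGGAGGATATGTGAGACAAAATGCCTTATCCGGAATGCCAAAGGTAAGATGTAAC
Frame +1: GTT ACA TCT TAC CTT TGG CAT TCC GGA TAA GGC ATT TTG TCT CAC ATA TCC TCC CCT AGG CAT — no ATG→stop ORF.
Frame +2: TTA CAT CTT ACC TTT GGC ATT CCG GAT AAG GCA TTT TGT CTC ACA TAT CCT CCC CTA GGC — no ATG→stop ORF.
Frame +3: TAC ATC TTA CCT TTG GCA TTC CGG ATA AGG CAT TTT GTC TCA CAT ATC CTC CCC TAG GCA — no ATG→stop ORF.
Frame -1: ATG CCT AGG GGA GGA TAT GTG AGA CAA AAT GCC TTA TCC GGA ATG CCA AAG GTA AGA TGT AAC — no ATG→stop ORF.
Frame -2: TGC CTA GGG GAG GAT ATG TGA GAC AAA ATG CCT TAT CCG GAA TGC CAA AGG TAA GAT GTA — ATG at 17, stop TGA at 20 → 6 nt; ATG at 29, stop TAA at 53 → 27 nt.
Frame -3: GCC TAG GGG AGG ATA TGT GAG ACA AAA TGC CTT ATC CGG AAT GCC AAA GGT AAG ATG TAA — ATG at 57, stop TAA at 60 → 6 nt.
Longest ORF is 27 nt in frame -2 (positions 29–55).

-2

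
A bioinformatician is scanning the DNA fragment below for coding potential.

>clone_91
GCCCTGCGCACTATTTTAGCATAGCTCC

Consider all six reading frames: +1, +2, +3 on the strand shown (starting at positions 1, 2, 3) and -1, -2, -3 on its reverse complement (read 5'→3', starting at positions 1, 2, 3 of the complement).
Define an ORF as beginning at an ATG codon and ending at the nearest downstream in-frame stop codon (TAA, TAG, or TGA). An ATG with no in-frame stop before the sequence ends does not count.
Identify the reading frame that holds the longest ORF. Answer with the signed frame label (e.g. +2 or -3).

Reverse complement (5'→3'): GGAGCTATGCTAAAATAGTGCGCAGGGC
Frame +1: GCC CTG CGC ACT ATT TTA GCA TAG CTC — no ATG→stop ORF.
Frame +2: CCC TGC GCA CTA TTT TAG CAT AGC TCC — no ATG→stop ORF.
Frame +3: CCT GCG CAC TAT TTT AGC ATA GCT — no ATG→stop ORF.
Frame -1: GGA GCT ATG CTA AAA TAG TGC GCA GGG — ATG at 7, stop TAG at 16 → 12 nt.
Frame -2: GAG CTA TGC TAA AAT AGT GCG CAG GGC — no ATG→stop ORF.
Frame -3: AGC TAT GCT AAA ATA GTG CGC AGG — no ATG→stop ORF.
Longest ORF is 12 nt in frame -1 (positions 7–18).

-1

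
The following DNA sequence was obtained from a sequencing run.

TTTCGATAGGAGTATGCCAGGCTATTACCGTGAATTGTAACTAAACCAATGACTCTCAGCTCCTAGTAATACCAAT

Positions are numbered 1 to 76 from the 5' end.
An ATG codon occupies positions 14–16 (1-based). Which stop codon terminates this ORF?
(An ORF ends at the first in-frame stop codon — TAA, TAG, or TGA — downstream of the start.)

Codons from position 14: ATG (14–16), CCA (17–19), GGC (20–22), TAT (23–25), TAC (26–28), CGT (29–31), GAA (32–34), TTG (35–37), TAA (38–40).
The first in-frame stop codon is TAA.

TAA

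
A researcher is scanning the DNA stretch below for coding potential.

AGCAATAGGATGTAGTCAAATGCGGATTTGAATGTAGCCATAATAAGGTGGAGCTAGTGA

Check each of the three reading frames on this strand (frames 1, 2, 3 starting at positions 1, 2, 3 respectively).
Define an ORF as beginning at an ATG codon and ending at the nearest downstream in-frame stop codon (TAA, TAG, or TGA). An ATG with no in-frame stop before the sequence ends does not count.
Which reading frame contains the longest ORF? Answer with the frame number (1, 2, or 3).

2

Frame 1: AGC AAT AGG ATG TAG TCA AAT GCG GAT TTG AAT GTA GCC ATA ATA AGG TGG AGC TAG TGA — ATG at 10, stop TAG at 13 → 6 nt.
Frame 2: GCA ATA GGA TGT AGT CAA ATG CGG ATT TGA ATG TAG CCA TAA TAA GGT GGA GCT AGT — ATG at 20, stop TGA at 29 → 12 nt; ATG at 32, stop TAG at 35 → 6 nt.
Frame 3: CAA TAG GAT GTA GTC AAA TGC GGA TTT GAA TGT AGC CAT AAT AAG GTG GAG CTA GTG — no ATG→stop ORF.
Longest ORF is 12 nt in frame 2 (positions 20–31).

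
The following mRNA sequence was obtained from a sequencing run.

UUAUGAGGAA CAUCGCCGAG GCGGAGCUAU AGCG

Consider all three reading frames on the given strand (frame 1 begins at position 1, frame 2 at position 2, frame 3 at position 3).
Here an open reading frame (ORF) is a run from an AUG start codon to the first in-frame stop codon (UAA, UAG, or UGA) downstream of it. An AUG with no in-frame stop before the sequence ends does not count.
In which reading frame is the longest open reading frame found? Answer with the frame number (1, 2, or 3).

3

Frame 1: UUA UGA GGA ACA UCG CCG AGG CGG AGC UAU AGC — no AUG→stop ORF.
Frame 2: UAU GAG GAA CAU CGC CGA GGC GGA GCU AUA GCG — no AUG→stop ORF.
Frame 3: AUG AGG AAC AUC GCC GAG GCG GAG CUA UAG — AUG at 3, stop UAG at 30 → 30 nt.
Longest ORF is 30 nt in frame 3 (positions 3–32).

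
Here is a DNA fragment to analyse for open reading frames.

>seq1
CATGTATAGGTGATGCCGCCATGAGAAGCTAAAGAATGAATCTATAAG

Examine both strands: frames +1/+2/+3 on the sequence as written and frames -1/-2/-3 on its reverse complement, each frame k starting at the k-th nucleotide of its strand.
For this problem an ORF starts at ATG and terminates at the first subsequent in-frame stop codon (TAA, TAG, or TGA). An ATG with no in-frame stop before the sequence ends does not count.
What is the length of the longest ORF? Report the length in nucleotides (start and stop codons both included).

Reverse complement (5'→3'): CTTATAGATTCATTCTTTAGCTTCTCATGGCGGCATCACCTATACATG
Frame +1: CAT GTA TAG GTG ATG CCG CCA TGA GAA GCT AAA GAA TGA ATC TAT AAG — ATG at 13, stop TGA at 22 → 12 nt.
Frame +2: ATG TAT AGG TGA TGC CGC CAT GAG AAG CTA AAG AAT GAA TCT ATA — ATG at 2, stop TGA at 11 → 12 nt.
Frame +3: TGT ATA GGT GAT GCC GCC ATG AGA AGC TAA AGA ATG AAT CTA TAA — ATG at 21, stop TAA at 30 → 12 nt; ATG at 36, stop TAA at 45 → 12 nt.
Frame -1: CTT ATA GAT TCA TTC TTT AGC TTC TCA TGG CGG CAT CAC CTA TAC ATG — no ATG→stop ORF.
Frame -2: TTA TAG ATT CAT TCT TTA GCT TCT CAT GGC GGC ATC ACC TAT ACA — no ATG→stop ORF.
Frame -3: TAT AGA TTC ATT CTT TAG CTT CTC ATG GCG GCA TCA CCT ATA CAT — no ATG→stop ORF.
Longest: frame +1, positions 13–24, 12 nt = 4 codons = 3 aa. → 12 nucleotides.

12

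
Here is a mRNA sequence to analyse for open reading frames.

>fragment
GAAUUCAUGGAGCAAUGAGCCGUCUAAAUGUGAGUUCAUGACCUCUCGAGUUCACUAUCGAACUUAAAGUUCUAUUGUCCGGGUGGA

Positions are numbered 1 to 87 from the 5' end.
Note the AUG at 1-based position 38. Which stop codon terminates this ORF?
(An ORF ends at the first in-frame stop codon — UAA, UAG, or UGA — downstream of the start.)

Codons from position 38: AUG (38–40), ACC (41–43), UCU (44–46), CGA (47–49), GUU (50–52), CAC (53–55), UAU (56–58), CGA (59–61), ACU (62–64), UAA (65–67).
The first in-frame stop codon is UAA.

UAA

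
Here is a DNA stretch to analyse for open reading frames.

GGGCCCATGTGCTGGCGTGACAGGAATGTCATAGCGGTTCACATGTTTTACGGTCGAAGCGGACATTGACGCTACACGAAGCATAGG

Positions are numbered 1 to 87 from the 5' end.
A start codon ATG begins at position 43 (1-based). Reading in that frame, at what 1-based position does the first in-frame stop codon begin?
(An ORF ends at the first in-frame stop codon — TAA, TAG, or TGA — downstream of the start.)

Codons from position 43: ATG (43–45), TTT (46–48), TAC (49–51), GGT (52–54), CGA (55–57), AGC (58–60), GGA (61–63), CAT (64–66), TGA (67–69).
TGA is a stop codon; it begins at position 67.

67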